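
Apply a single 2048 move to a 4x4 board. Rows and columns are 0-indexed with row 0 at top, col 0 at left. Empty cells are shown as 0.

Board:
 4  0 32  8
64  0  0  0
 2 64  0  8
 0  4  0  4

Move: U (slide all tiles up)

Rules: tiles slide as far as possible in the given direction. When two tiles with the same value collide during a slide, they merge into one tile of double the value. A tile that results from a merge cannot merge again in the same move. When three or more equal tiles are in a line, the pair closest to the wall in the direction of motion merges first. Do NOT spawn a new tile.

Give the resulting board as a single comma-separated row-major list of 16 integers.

Answer: 4, 64, 32, 16, 64, 4, 0, 4, 2, 0, 0, 0, 0, 0, 0, 0

Derivation:
Slide up:
col 0: [4, 64, 2, 0] -> [4, 64, 2, 0]
col 1: [0, 0, 64, 4] -> [64, 4, 0, 0]
col 2: [32, 0, 0, 0] -> [32, 0, 0, 0]
col 3: [8, 0, 8, 4] -> [16, 4, 0, 0]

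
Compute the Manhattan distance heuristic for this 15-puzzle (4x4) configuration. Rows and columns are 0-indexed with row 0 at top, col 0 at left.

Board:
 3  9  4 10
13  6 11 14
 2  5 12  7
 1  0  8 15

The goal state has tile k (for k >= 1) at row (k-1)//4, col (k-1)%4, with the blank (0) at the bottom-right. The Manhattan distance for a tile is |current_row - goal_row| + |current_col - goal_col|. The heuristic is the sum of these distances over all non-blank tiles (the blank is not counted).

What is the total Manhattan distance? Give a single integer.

Answer: 32

Derivation:
Tile 3: at (0,0), goal (0,2), distance |0-0|+|0-2| = 2
Tile 9: at (0,1), goal (2,0), distance |0-2|+|1-0| = 3
Tile 4: at (0,2), goal (0,3), distance |0-0|+|2-3| = 1
Tile 10: at (0,3), goal (2,1), distance |0-2|+|3-1| = 4
Tile 13: at (1,0), goal (3,0), distance |1-3|+|0-0| = 2
Tile 6: at (1,1), goal (1,1), distance |1-1|+|1-1| = 0
Tile 11: at (1,2), goal (2,2), distance |1-2|+|2-2| = 1
Tile 14: at (1,3), goal (3,1), distance |1-3|+|3-1| = 4
Tile 2: at (2,0), goal (0,1), distance |2-0|+|0-1| = 3
Tile 5: at (2,1), goal (1,0), distance |2-1|+|1-0| = 2
Tile 12: at (2,2), goal (2,3), distance |2-2|+|2-3| = 1
Tile 7: at (2,3), goal (1,2), distance |2-1|+|3-2| = 2
Tile 1: at (3,0), goal (0,0), distance |3-0|+|0-0| = 3
Tile 8: at (3,2), goal (1,3), distance |3-1|+|2-3| = 3
Tile 15: at (3,3), goal (3,2), distance |3-3|+|3-2| = 1
Sum: 2 + 3 + 1 + 4 + 2 + 0 + 1 + 4 + 3 + 2 + 1 + 2 + 3 + 3 + 1 = 32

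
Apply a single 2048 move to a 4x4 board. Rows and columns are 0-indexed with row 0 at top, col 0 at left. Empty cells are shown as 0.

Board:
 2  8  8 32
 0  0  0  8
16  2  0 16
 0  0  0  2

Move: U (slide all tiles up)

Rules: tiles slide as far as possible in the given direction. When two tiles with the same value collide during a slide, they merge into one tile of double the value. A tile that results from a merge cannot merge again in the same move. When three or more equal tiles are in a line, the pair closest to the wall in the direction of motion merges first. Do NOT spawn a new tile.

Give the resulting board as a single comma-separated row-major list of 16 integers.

Slide up:
col 0: [2, 0, 16, 0] -> [2, 16, 0, 0]
col 1: [8, 0, 2, 0] -> [8, 2, 0, 0]
col 2: [8, 0, 0, 0] -> [8, 0, 0, 0]
col 3: [32, 8, 16, 2] -> [32, 8, 16, 2]

Answer: 2, 8, 8, 32, 16, 2, 0, 8, 0, 0, 0, 16, 0, 0, 0, 2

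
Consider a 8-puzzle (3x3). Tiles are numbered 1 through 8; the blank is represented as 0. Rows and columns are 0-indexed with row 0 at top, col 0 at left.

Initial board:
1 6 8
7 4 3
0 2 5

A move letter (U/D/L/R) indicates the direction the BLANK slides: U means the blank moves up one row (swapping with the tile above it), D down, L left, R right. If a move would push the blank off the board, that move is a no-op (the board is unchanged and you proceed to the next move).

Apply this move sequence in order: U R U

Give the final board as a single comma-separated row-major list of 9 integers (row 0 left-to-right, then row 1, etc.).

Answer: 1, 0, 8, 4, 6, 3, 7, 2, 5

Derivation:
After move 1 (U):
1 6 8
0 4 3
7 2 5

After move 2 (R):
1 6 8
4 0 3
7 2 5

After move 3 (U):
1 0 8
4 6 3
7 2 5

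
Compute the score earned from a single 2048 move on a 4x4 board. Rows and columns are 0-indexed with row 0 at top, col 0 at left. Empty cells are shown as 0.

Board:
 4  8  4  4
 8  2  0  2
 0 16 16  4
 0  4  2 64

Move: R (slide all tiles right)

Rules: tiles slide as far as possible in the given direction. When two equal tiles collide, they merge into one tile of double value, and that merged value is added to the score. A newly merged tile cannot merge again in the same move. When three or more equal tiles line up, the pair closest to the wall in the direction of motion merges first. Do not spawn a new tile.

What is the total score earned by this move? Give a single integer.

Slide right:
row 0: [4, 8, 4, 4] -> [0, 4, 8, 8]  score +8 (running 8)
row 1: [8, 2, 0, 2] -> [0, 0, 8, 4]  score +4 (running 12)
row 2: [0, 16, 16, 4] -> [0, 0, 32, 4]  score +32 (running 44)
row 3: [0, 4, 2, 64] -> [0, 4, 2, 64]  score +0 (running 44)
Board after move:
 0  4  8  8
 0  0  8  4
 0  0 32  4
 0  4  2 64

Answer: 44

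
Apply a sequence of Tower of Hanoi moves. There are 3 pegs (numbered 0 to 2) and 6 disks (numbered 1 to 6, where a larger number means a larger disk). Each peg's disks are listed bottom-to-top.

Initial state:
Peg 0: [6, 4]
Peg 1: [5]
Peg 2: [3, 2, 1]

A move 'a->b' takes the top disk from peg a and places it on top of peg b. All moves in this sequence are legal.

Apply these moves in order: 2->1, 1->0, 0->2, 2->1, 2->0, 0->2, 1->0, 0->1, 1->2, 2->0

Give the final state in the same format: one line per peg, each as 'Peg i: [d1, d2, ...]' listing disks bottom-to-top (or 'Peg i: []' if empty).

After move 1 (2->1):
Peg 0: [6, 4]
Peg 1: [5, 1]
Peg 2: [3, 2]

After move 2 (1->0):
Peg 0: [6, 4, 1]
Peg 1: [5]
Peg 2: [3, 2]

After move 3 (0->2):
Peg 0: [6, 4]
Peg 1: [5]
Peg 2: [3, 2, 1]

After move 4 (2->1):
Peg 0: [6, 4]
Peg 1: [5, 1]
Peg 2: [3, 2]

After move 5 (2->0):
Peg 0: [6, 4, 2]
Peg 1: [5, 1]
Peg 2: [3]

After move 6 (0->2):
Peg 0: [6, 4]
Peg 1: [5, 1]
Peg 2: [3, 2]

After move 7 (1->0):
Peg 0: [6, 4, 1]
Peg 1: [5]
Peg 2: [3, 2]

After move 8 (0->1):
Peg 0: [6, 4]
Peg 1: [5, 1]
Peg 2: [3, 2]

After move 9 (1->2):
Peg 0: [6, 4]
Peg 1: [5]
Peg 2: [3, 2, 1]

After move 10 (2->0):
Peg 0: [6, 4, 1]
Peg 1: [5]
Peg 2: [3, 2]

Answer: Peg 0: [6, 4, 1]
Peg 1: [5]
Peg 2: [3, 2]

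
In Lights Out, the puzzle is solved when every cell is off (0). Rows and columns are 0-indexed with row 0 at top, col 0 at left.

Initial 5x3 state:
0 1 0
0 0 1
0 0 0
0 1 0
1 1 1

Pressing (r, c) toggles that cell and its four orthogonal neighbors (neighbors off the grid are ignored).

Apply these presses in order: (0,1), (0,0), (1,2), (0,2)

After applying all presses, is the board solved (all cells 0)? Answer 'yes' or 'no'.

After press 1 at (0,1):
1 0 1
0 1 1
0 0 0
0 1 0
1 1 1

After press 2 at (0,0):
0 1 1
1 1 1
0 0 0
0 1 0
1 1 1

After press 3 at (1,2):
0 1 0
1 0 0
0 0 1
0 1 0
1 1 1

After press 4 at (0,2):
0 0 1
1 0 1
0 0 1
0 1 0
1 1 1

Lights still on: 8

Answer: no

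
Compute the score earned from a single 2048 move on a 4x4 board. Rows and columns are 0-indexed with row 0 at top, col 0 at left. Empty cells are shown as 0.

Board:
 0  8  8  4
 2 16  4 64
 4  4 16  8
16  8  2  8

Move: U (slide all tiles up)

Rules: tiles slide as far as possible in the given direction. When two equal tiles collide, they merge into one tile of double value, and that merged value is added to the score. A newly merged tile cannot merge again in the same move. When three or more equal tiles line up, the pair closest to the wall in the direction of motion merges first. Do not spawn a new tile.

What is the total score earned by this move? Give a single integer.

Answer: 16

Derivation:
Slide up:
col 0: [0, 2, 4, 16] -> [2, 4, 16, 0]  score +0 (running 0)
col 1: [8, 16, 4, 8] -> [8, 16, 4, 8]  score +0 (running 0)
col 2: [8, 4, 16, 2] -> [8, 4, 16, 2]  score +0 (running 0)
col 3: [4, 64, 8, 8] -> [4, 64, 16, 0]  score +16 (running 16)
Board after move:
 2  8  8  4
 4 16  4 64
16  4 16 16
 0  8  2  0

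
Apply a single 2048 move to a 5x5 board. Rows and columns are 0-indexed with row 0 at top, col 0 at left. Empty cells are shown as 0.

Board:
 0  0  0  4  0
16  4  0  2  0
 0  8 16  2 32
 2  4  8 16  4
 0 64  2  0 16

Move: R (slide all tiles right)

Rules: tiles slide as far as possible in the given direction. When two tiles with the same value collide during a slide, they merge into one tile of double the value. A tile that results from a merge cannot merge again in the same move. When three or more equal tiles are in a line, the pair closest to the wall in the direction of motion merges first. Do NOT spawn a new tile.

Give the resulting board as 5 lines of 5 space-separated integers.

Slide right:
row 0: [0, 0, 0, 4, 0] -> [0, 0, 0, 0, 4]
row 1: [16, 4, 0, 2, 0] -> [0, 0, 16, 4, 2]
row 2: [0, 8, 16, 2, 32] -> [0, 8, 16, 2, 32]
row 3: [2, 4, 8, 16, 4] -> [2, 4, 8, 16, 4]
row 4: [0, 64, 2, 0, 16] -> [0, 0, 64, 2, 16]

Answer:  0  0  0  0  4
 0  0 16  4  2
 0  8 16  2 32
 2  4  8 16  4
 0  0 64  2 16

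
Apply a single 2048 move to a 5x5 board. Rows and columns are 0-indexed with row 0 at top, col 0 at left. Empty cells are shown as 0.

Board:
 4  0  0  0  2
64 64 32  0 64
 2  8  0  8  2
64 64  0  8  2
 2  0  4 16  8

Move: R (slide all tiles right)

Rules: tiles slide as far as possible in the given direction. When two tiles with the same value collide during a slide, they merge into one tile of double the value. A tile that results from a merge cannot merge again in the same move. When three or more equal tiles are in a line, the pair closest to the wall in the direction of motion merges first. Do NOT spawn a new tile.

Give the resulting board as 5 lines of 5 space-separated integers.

Answer:   0   0   0   4   2
  0   0 128  32  64
  0   0   2  16   2
  0   0 128   8   2
  0   2   4  16   8

Derivation:
Slide right:
row 0: [4, 0, 0, 0, 2] -> [0, 0, 0, 4, 2]
row 1: [64, 64, 32, 0, 64] -> [0, 0, 128, 32, 64]
row 2: [2, 8, 0, 8, 2] -> [0, 0, 2, 16, 2]
row 3: [64, 64, 0, 8, 2] -> [0, 0, 128, 8, 2]
row 4: [2, 0, 4, 16, 8] -> [0, 2, 4, 16, 8]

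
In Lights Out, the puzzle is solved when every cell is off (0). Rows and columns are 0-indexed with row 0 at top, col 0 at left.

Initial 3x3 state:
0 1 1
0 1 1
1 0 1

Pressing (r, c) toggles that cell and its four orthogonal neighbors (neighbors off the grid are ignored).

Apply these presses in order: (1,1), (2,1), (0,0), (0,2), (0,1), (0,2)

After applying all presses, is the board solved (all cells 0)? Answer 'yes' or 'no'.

After press 1 at (1,1):
0 0 1
1 0 0
1 1 1

After press 2 at (2,1):
0 0 1
1 1 0
0 0 0

After press 3 at (0,0):
1 1 1
0 1 0
0 0 0

After press 4 at (0,2):
1 0 0
0 1 1
0 0 0

After press 5 at (0,1):
0 1 1
0 0 1
0 0 0

After press 6 at (0,2):
0 0 0
0 0 0
0 0 0

Lights still on: 0

Answer: yes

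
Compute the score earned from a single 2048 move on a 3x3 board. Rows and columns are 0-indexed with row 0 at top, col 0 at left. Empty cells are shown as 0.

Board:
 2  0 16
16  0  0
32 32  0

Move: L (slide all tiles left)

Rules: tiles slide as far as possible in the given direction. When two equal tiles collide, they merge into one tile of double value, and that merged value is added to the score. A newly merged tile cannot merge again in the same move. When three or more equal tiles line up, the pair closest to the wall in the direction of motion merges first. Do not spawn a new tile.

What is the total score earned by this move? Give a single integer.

Answer: 64

Derivation:
Slide left:
row 0: [2, 0, 16] -> [2, 16, 0]  score +0 (running 0)
row 1: [16, 0, 0] -> [16, 0, 0]  score +0 (running 0)
row 2: [32, 32, 0] -> [64, 0, 0]  score +64 (running 64)
Board after move:
 2 16  0
16  0  0
64  0  0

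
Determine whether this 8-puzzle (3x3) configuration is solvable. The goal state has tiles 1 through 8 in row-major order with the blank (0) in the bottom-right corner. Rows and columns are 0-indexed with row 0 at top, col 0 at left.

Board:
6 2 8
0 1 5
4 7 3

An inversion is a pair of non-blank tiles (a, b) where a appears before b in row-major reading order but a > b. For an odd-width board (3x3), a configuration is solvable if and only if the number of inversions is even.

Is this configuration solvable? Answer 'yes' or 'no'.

Answer: no

Derivation:
Inversions (pairs i<j in row-major order where tile[i] > tile[j] > 0): 15
15 is odd, so the puzzle is not solvable.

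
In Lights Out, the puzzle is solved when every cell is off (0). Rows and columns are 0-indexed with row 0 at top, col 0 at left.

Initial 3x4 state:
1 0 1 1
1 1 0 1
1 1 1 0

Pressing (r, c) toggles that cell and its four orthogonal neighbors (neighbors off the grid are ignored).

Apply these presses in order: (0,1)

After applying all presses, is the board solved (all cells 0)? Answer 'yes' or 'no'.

After press 1 at (0,1):
0 1 0 1
1 0 0 1
1 1 1 0

Lights still on: 7

Answer: no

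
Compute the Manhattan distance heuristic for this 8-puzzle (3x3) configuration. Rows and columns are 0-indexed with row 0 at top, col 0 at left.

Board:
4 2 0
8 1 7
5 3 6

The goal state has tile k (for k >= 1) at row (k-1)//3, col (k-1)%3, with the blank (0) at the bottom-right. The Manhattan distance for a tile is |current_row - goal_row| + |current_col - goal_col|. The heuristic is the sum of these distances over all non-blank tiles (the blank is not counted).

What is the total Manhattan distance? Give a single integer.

Answer: 14

Derivation:
Tile 4: at (0,0), goal (1,0), distance |0-1|+|0-0| = 1
Tile 2: at (0,1), goal (0,1), distance |0-0|+|1-1| = 0
Tile 8: at (1,0), goal (2,1), distance |1-2|+|0-1| = 2
Tile 1: at (1,1), goal (0,0), distance |1-0|+|1-0| = 2
Tile 7: at (1,2), goal (2,0), distance |1-2|+|2-0| = 3
Tile 5: at (2,0), goal (1,1), distance |2-1|+|0-1| = 2
Tile 3: at (2,1), goal (0,2), distance |2-0|+|1-2| = 3
Tile 6: at (2,2), goal (1,2), distance |2-1|+|2-2| = 1
Sum: 1 + 0 + 2 + 2 + 3 + 2 + 3 + 1 = 14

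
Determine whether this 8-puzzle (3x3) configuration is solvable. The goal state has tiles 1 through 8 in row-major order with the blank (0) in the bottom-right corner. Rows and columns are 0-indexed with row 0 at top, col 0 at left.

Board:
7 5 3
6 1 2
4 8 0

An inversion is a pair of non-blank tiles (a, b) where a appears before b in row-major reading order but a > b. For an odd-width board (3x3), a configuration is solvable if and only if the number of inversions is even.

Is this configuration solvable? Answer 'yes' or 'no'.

Answer: no

Derivation:
Inversions (pairs i<j in row-major order where tile[i] > tile[j] > 0): 15
15 is odd, so the puzzle is not solvable.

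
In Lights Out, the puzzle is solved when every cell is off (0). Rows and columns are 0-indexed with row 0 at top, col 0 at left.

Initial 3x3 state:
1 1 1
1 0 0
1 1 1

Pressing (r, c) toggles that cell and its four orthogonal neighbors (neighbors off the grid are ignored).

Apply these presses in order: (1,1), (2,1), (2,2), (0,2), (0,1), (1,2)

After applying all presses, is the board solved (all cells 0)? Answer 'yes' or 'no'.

After press 1 at (1,1):
1 0 1
0 1 1
1 0 1

After press 2 at (2,1):
1 0 1
0 0 1
0 1 0

After press 3 at (2,2):
1 0 1
0 0 0
0 0 1

After press 4 at (0,2):
1 1 0
0 0 1
0 0 1

After press 5 at (0,1):
0 0 1
0 1 1
0 0 1

After press 6 at (1,2):
0 0 0
0 0 0
0 0 0

Lights still on: 0

Answer: yes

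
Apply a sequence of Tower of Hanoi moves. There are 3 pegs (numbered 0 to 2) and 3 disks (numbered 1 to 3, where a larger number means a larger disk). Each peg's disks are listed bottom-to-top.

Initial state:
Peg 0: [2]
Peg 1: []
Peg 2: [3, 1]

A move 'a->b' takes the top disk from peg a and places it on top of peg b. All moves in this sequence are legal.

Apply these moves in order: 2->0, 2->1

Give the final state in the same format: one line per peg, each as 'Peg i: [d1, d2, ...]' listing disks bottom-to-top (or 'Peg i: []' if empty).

After move 1 (2->0):
Peg 0: [2, 1]
Peg 1: []
Peg 2: [3]

After move 2 (2->1):
Peg 0: [2, 1]
Peg 1: [3]
Peg 2: []

Answer: Peg 0: [2, 1]
Peg 1: [3]
Peg 2: []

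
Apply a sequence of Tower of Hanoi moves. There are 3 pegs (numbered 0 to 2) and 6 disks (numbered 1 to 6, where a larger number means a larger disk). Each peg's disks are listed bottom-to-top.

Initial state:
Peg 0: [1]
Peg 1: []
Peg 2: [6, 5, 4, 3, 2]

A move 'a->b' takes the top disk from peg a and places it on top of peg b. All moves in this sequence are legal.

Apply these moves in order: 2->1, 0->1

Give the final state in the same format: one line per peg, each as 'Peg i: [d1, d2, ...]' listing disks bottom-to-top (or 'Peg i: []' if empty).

After move 1 (2->1):
Peg 0: [1]
Peg 1: [2]
Peg 2: [6, 5, 4, 3]

After move 2 (0->1):
Peg 0: []
Peg 1: [2, 1]
Peg 2: [6, 5, 4, 3]

Answer: Peg 0: []
Peg 1: [2, 1]
Peg 2: [6, 5, 4, 3]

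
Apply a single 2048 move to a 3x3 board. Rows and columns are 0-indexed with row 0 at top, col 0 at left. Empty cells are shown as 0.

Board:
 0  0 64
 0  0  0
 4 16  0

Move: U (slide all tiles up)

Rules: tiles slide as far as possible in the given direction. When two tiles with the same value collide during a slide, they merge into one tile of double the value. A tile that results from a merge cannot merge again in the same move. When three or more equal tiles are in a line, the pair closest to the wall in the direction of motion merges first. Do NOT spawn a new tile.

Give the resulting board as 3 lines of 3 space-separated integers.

Answer:  4 16 64
 0  0  0
 0  0  0

Derivation:
Slide up:
col 0: [0, 0, 4] -> [4, 0, 0]
col 1: [0, 0, 16] -> [16, 0, 0]
col 2: [64, 0, 0] -> [64, 0, 0]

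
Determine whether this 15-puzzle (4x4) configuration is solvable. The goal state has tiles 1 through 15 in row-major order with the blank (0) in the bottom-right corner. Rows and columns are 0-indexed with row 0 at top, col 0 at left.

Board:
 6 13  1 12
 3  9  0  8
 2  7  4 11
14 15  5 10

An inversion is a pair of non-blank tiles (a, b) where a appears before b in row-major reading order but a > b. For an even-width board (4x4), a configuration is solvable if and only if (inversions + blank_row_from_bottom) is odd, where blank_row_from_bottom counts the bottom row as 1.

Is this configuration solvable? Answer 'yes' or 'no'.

Inversions: 43
Blank is in row 1 (0-indexed from top), which is row 3 counting from the bottom (bottom = 1).
43 + 3 = 46, which is even, so the puzzle is not solvable.

Answer: no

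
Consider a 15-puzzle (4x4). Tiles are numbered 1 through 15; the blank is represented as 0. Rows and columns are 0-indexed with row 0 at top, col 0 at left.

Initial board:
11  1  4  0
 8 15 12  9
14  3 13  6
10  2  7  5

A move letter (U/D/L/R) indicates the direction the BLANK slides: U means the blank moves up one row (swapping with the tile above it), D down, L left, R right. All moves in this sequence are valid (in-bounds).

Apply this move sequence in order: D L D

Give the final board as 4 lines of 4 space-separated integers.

Answer: 11  1  4  9
 8 15 13 12
14  3  0  6
10  2  7  5

Derivation:
After move 1 (D):
11  1  4  9
 8 15 12  0
14  3 13  6
10  2  7  5

After move 2 (L):
11  1  4  9
 8 15  0 12
14  3 13  6
10  2  7  5

After move 3 (D):
11  1  4  9
 8 15 13 12
14  3  0  6
10  2  7  5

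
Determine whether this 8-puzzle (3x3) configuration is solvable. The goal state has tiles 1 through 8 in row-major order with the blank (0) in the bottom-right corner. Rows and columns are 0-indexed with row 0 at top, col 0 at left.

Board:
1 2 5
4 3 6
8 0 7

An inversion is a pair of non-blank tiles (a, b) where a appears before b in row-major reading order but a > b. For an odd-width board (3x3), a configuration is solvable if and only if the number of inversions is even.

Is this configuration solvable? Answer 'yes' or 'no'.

Inversions (pairs i<j in row-major order where tile[i] > tile[j] > 0): 4
4 is even, so the puzzle is solvable.

Answer: yes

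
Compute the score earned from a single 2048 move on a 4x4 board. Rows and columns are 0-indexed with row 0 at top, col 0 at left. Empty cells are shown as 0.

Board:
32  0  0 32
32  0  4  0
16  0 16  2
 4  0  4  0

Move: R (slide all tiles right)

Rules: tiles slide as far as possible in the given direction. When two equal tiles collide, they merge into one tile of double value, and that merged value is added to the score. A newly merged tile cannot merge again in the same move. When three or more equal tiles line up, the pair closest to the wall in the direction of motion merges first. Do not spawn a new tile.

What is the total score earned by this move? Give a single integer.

Slide right:
row 0: [32, 0, 0, 32] -> [0, 0, 0, 64]  score +64 (running 64)
row 1: [32, 0, 4, 0] -> [0, 0, 32, 4]  score +0 (running 64)
row 2: [16, 0, 16, 2] -> [0, 0, 32, 2]  score +32 (running 96)
row 3: [4, 0, 4, 0] -> [0, 0, 0, 8]  score +8 (running 104)
Board after move:
 0  0  0 64
 0  0 32  4
 0  0 32  2
 0  0  0  8

Answer: 104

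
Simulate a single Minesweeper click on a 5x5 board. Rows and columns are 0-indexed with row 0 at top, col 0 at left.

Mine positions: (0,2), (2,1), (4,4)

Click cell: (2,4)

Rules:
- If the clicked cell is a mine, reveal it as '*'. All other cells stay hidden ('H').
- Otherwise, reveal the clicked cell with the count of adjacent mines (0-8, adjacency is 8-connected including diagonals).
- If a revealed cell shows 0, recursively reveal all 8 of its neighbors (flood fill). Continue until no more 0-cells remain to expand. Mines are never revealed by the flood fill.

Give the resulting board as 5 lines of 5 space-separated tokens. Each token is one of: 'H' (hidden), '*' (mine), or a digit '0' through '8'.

H H H 1 0
H H 2 1 0
H H 1 0 0
H H 1 1 1
H H H H H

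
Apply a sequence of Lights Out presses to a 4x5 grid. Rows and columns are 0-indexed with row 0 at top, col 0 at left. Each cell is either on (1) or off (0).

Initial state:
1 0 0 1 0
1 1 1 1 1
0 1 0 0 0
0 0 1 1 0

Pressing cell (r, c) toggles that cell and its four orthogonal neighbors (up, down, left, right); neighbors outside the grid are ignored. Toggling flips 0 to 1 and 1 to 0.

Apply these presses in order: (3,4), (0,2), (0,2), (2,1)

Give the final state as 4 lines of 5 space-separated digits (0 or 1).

After press 1 at (3,4):
1 0 0 1 0
1 1 1 1 1
0 1 0 0 1
0 0 1 0 1

After press 2 at (0,2):
1 1 1 0 0
1 1 0 1 1
0 1 0 0 1
0 0 1 0 1

After press 3 at (0,2):
1 0 0 1 0
1 1 1 1 1
0 1 0 0 1
0 0 1 0 1

After press 4 at (2,1):
1 0 0 1 0
1 0 1 1 1
1 0 1 0 1
0 1 1 0 1

Answer: 1 0 0 1 0
1 0 1 1 1
1 0 1 0 1
0 1 1 0 1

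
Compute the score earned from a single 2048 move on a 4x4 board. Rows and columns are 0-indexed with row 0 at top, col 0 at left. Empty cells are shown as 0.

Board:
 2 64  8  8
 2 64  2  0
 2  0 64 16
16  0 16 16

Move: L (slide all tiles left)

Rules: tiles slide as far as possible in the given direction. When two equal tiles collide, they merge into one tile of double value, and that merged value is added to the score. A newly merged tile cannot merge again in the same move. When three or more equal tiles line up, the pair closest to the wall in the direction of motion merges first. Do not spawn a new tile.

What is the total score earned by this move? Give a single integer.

Answer: 48

Derivation:
Slide left:
row 0: [2, 64, 8, 8] -> [2, 64, 16, 0]  score +16 (running 16)
row 1: [2, 64, 2, 0] -> [2, 64, 2, 0]  score +0 (running 16)
row 2: [2, 0, 64, 16] -> [2, 64, 16, 0]  score +0 (running 16)
row 3: [16, 0, 16, 16] -> [32, 16, 0, 0]  score +32 (running 48)
Board after move:
 2 64 16  0
 2 64  2  0
 2 64 16  0
32 16  0  0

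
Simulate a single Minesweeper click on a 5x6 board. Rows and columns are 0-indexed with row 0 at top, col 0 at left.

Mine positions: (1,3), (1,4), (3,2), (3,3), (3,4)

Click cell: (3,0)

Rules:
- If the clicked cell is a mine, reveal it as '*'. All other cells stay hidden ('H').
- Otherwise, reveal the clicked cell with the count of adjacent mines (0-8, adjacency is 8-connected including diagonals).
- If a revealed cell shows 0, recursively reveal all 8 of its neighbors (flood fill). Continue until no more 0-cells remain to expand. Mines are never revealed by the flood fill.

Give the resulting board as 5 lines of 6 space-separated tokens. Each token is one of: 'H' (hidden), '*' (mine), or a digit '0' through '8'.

0 0 1 H H H
0 0 1 H H H
0 1 3 H H H
0 1 H H H H
0 1 H H H H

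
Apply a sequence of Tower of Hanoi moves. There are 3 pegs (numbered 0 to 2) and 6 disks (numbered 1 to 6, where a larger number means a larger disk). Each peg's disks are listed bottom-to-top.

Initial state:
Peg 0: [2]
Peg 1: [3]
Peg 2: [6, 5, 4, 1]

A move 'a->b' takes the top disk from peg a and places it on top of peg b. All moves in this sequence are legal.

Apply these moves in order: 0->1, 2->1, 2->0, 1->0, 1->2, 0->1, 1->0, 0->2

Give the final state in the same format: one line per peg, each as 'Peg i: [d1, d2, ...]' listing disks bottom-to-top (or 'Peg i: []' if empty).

After move 1 (0->1):
Peg 0: []
Peg 1: [3, 2]
Peg 2: [6, 5, 4, 1]

After move 2 (2->1):
Peg 0: []
Peg 1: [3, 2, 1]
Peg 2: [6, 5, 4]

After move 3 (2->0):
Peg 0: [4]
Peg 1: [3, 2, 1]
Peg 2: [6, 5]

After move 4 (1->0):
Peg 0: [4, 1]
Peg 1: [3, 2]
Peg 2: [6, 5]

After move 5 (1->2):
Peg 0: [4, 1]
Peg 1: [3]
Peg 2: [6, 5, 2]

After move 6 (0->1):
Peg 0: [4]
Peg 1: [3, 1]
Peg 2: [6, 5, 2]

After move 7 (1->0):
Peg 0: [4, 1]
Peg 1: [3]
Peg 2: [6, 5, 2]

After move 8 (0->2):
Peg 0: [4]
Peg 1: [3]
Peg 2: [6, 5, 2, 1]

Answer: Peg 0: [4]
Peg 1: [3]
Peg 2: [6, 5, 2, 1]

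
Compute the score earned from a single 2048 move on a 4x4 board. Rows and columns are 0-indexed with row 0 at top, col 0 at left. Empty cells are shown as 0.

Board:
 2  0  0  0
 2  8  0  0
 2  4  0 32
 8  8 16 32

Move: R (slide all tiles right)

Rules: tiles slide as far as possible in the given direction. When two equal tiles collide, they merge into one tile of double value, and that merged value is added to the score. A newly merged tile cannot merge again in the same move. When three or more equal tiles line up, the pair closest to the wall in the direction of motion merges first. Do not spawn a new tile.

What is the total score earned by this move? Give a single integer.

Answer: 16

Derivation:
Slide right:
row 0: [2, 0, 0, 0] -> [0, 0, 0, 2]  score +0 (running 0)
row 1: [2, 8, 0, 0] -> [0, 0, 2, 8]  score +0 (running 0)
row 2: [2, 4, 0, 32] -> [0, 2, 4, 32]  score +0 (running 0)
row 3: [8, 8, 16, 32] -> [0, 16, 16, 32]  score +16 (running 16)
Board after move:
 0  0  0  2
 0  0  2  8
 0  2  4 32
 0 16 16 32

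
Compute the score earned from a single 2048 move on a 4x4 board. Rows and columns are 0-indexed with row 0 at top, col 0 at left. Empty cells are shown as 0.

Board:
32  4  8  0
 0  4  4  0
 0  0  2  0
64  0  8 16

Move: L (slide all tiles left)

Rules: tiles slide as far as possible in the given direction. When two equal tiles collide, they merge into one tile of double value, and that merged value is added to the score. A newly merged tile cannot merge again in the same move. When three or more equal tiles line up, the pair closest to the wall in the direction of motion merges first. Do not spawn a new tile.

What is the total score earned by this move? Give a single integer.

Slide left:
row 0: [32, 4, 8, 0] -> [32, 4, 8, 0]  score +0 (running 0)
row 1: [0, 4, 4, 0] -> [8, 0, 0, 0]  score +8 (running 8)
row 2: [0, 0, 2, 0] -> [2, 0, 0, 0]  score +0 (running 8)
row 3: [64, 0, 8, 16] -> [64, 8, 16, 0]  score +0 (running 8)
Board after move:
32  4  8  0
 8  0  0  0
 2  0  0  0
64  8 16  0

Answer: 8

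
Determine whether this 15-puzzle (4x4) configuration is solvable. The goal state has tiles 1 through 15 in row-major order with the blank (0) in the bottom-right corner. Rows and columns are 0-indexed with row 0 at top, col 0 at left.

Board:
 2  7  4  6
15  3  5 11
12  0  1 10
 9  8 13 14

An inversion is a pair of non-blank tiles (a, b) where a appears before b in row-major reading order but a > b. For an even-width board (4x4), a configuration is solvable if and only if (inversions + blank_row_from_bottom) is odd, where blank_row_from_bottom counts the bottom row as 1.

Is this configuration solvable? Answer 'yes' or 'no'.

Answer: no

Derivation:
Inversions: 34
Blank is in row 2 (0-indexed from top), which is row 2 counting from the bottom (bottom = 1).
34 + 2 = 36, which is even, so the puzzle is not solvable.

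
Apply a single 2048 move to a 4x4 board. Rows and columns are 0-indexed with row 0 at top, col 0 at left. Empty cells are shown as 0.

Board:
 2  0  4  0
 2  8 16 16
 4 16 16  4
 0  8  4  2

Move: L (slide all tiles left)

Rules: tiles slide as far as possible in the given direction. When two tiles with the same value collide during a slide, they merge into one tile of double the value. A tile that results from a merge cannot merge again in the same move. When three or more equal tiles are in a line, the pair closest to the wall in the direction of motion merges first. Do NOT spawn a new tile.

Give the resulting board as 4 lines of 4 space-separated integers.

Slide left:
row 0: [2, 0, 4, 0] -> [2, 4, 0, 0]
row 1: [2, 8, 16, 16] -> [2, 8, 32, 0]
row 2: [4, 16, 16, 4] -> [4, 32, 4, 0]
row 3: [0, 8, 4, 2] -> [8, 4, 2, 0]

Answer:  2  4  0  0
 2  8 32  0
 4 32  4  0
 8  4  2  0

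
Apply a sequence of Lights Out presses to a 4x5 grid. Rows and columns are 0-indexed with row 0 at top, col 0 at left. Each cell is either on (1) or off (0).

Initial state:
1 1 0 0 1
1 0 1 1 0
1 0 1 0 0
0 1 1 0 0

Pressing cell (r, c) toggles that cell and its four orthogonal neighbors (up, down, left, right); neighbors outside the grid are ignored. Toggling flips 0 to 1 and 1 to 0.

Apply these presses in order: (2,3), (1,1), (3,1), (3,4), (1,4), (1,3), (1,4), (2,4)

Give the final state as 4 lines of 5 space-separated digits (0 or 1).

After press 1 at (2,3):
1 1 0 0 1
1 0 1 0 0
1 0 0 1 1
0 1 1 1 0

After press 2 at (1,1):
1 0 0 0 1
0 1 0 0 0
1 1 0 1 1
0 1 1 1 0

After press 3 at (3,1):
1 0 0 0 1
0 1 0 0 0
1 0 0 1 1
1 0 0 1 0

After press 4 at (3,4):
1 0 0 0 1
0 1 0 0 0
1 0 0 1 0
1 0 0 0 1

After press 5 at (1,4):
1 0 0 0 0
0 1 0 1 1
1 0 0 1 1
1 0 0 0 1

After press 6 at (1,3):
1 0 0 1 0
0 1 1 0 0
1 0 0 0 1
1 0 0 0 1

After press 7 at (1,4):
1 0 0 1 1
0 1 1 1 1
1 0 0 0 0
1 0 0 0 1

After press 8 at (2,4):
1 0 0 1 1
0 1 1 1 0
1 0 0 1 1
1 0 0 0 0

Answer: 1 0 0 1 1
0 1 1 1 0
1 0 0 1 1
1 0 0 0 0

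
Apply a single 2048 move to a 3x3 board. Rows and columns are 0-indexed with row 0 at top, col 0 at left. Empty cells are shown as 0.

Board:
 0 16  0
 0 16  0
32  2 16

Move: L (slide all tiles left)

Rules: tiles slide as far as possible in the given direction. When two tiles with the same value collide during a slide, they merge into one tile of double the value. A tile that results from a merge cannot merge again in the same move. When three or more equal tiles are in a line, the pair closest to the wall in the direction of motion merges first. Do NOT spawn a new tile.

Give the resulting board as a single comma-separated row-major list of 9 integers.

Slide left:
row 0: [0, 16, 0] -> [16, 0, 0]
row 1: [0, 16, 0] -> [16, 0, 0]
row 2: [32, 2, 16] -> [32, 2, 16]

Answer: 16, 0, 0, 16, 0, 0, 32, 2, 16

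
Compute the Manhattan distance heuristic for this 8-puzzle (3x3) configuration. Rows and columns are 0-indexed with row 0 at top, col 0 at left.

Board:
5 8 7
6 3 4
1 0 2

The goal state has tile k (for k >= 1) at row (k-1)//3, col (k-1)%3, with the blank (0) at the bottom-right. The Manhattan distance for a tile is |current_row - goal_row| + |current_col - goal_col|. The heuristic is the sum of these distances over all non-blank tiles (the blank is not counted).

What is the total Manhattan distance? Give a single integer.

Tile 5: (0,0)->(1,1) = 2
Tile 8: (0,1)->(2,1) = 2
Tile 7: (0,2)->(2,0) = 4
Tile 6: (1,0)->(1,2) = 2
Tile 3: (1,1)->(0,2) = 2
Tile 4: (1,2)->(1,0) = 2
Tile 1: (2,0)->(0,0) = 2
Tile 2: (2,2)->(0,1) = 3
Sum: 2 + 2 + 4 + 2 + 2 + 2 + 2 + 3 = 19

Answer: 19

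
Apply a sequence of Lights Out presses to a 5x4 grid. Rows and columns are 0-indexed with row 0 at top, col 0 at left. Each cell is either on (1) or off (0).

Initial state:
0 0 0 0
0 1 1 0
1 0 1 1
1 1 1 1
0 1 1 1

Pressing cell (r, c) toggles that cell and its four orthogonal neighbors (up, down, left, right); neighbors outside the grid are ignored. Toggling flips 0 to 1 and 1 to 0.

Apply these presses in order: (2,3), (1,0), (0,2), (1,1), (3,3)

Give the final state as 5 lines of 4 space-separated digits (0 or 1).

After press 1 at (2,3):
0 0 0 0
0 1 1 1
1 0 0 0
1 1 1 0
0 1 1 1

After press 2 at (1,0):
1 0 0 0
1 0 1 1
0 0 0 0
1 1 1 0
0 1 1 1

After press 3 at (0,2):
1 1 1 1
1 0 0 1
0 0 0 0
1 1 1 0
0 1 1 1

After press 4 at (1,1):
1 0 1 1
0 1 1 1
0 1 0 0
1 1 1 0
0 1 1 1

After press 5 at (3,3):
1 0 1 1
0 1 1 1
0 1 0 1
1 1 0 1
0 1 1 0

Answer: 1 0 1 1
0 1 1 1
0 1 0 1
1 1 0 1
0 1 1 0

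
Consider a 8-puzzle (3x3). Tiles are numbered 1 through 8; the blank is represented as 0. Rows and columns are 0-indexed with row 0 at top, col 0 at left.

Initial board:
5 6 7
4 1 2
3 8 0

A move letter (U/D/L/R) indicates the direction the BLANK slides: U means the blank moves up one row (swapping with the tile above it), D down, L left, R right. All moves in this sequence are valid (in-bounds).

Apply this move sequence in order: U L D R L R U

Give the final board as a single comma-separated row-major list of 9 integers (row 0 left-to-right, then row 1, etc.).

Answer: 5, 6, 7, 4, 8, 0, 3, 2, 1

Derivation:
After move 1 (U):
5 6 7
4 1 0
3 8 2

After move 2 (L):
5 6 7
4 0 1
3 8 2

After move 3 (D):
5 6 7
4 8 1
3 0 2

After move 4 (R):
5 6 7
4 8 1
3 2 0

After move 5 (L):
5 6 7
4 8 1
3 0 2

After move 6 (R):
5 6 7
4 8 1
3 2 0

After move 7 (U):
5 6 7
4 8 0
3 2 1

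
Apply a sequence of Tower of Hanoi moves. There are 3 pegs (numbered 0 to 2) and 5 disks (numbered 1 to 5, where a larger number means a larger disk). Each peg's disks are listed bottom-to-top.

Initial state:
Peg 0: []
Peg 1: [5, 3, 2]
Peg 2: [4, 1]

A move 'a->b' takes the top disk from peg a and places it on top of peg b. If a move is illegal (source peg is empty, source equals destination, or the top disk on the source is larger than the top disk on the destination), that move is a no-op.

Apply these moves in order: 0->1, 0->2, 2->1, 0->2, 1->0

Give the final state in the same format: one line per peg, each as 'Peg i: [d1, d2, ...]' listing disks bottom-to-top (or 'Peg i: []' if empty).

After move 1 (0->1):
Peg 0: []
Peg 1: [5, 3, 2]
Peg 2: [4, 1]

After move 2 (0->2):
Peg 0: []
Peg 1: [5, 3, 2]
Peg 2: [4, 1]

After move 3 (2->1):
Peg 0: []
Peg 1: [5, 3, 2, 1]
Peg 2: [4]

After move 4 (0->2):
Peg 0: []
Peg 1: [5, 3, 2, 1]
Peg 2: [4]

After move 5 (1->0):
Peg 0: [1]
Peg 1: [5, 3, 2]
Peg 2: [4]

Answer: Peg 0: [1]
Peg 1: [5, 3, 2]
Peg 2: [4]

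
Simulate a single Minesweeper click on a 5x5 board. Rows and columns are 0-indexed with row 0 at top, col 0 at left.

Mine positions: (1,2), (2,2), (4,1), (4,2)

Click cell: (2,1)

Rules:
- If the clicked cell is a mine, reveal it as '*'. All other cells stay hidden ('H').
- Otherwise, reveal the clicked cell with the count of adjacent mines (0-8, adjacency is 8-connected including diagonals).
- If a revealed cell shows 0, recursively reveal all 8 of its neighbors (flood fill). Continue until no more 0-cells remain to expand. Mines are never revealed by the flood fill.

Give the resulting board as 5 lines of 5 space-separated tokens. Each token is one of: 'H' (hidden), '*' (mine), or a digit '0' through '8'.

H H H H H
H H H H H
H 2 H H H
H H H H H
H H H H H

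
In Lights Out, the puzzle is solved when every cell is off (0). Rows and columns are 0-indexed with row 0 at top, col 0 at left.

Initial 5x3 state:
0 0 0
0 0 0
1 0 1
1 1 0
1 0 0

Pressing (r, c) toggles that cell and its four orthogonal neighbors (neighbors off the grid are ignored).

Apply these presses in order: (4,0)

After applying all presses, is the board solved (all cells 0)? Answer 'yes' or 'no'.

After press 1 at (4,0):
0 0 0
0 0 0
1 0 1
0 1 0
0 1 0

Lights still on: 4

Answer: no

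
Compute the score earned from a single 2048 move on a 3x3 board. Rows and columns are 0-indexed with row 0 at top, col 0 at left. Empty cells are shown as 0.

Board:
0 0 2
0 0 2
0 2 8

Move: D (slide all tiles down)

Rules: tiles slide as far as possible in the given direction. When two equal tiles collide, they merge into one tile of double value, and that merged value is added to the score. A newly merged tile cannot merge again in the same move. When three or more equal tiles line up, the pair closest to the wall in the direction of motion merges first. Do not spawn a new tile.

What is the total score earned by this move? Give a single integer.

Slide down:
col 0: [0, 0, 0] -> [0, 0, 0]  score +0 (running 0)
col 1: [0, 0, 2] -> [0, 0, 2]  score +0 (running 0)
col 2: [2, 2, 8] -> [0, 4, 8]  score +4 (running 4)
Board after move:
0 0 0
0 0 4
0 2 8

Answer: 4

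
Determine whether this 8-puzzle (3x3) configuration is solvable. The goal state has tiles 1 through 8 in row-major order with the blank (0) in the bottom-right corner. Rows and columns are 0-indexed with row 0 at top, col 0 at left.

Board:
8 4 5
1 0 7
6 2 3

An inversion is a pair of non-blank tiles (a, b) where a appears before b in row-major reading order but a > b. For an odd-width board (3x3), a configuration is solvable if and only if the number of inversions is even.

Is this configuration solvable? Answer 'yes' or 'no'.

Answer: yes

Derivation:
Inversions (pairs i<j in row-major order where tile[i] > tile[j] > 0): 18
18 is even, so the puzzle is solvable.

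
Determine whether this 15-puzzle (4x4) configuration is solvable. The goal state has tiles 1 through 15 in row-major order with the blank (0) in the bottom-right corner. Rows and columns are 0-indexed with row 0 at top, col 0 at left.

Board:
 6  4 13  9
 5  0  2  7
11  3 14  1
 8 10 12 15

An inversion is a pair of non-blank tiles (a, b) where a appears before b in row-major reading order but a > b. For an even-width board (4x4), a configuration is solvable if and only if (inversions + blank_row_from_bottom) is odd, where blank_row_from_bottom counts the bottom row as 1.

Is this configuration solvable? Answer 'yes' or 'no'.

Inversions: 39
Blank is in row 1 (0-indexed from top), which is row 3 counting from the bottom (bottom = 1).
39 + 3 = 42, which is even, so the puzzle is not solvable.

Answer: no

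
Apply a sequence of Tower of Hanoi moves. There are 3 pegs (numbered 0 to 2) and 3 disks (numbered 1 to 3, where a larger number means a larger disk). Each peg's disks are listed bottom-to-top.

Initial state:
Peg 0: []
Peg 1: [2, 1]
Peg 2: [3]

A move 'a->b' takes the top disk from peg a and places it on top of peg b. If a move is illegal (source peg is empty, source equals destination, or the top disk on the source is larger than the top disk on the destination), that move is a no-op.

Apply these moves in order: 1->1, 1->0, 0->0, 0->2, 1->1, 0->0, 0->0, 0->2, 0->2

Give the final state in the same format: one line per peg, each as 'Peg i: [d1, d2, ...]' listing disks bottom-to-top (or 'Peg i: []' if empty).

After move 1 (1->1):
Peg 0: []
Peg 1: [2, 1]
Peg 2: [3]

After move 2 (1->0):
Peg 0: [1]
Peg 1: [2]
Peg 2: [3]

After move 3 (0->0):
Peg 0: [1]
Peg 1: [2]
Peg 2: [3]

After move 4 (0->2):
Peg 0: []
Peg 1: [2]
Peg 2: [3, 1]

After move 5 (1->1):
Peg 0: []
Peg 1: [2]
Peg 2: [3, 1]

After move 6 (0->0):
Peg 0: []
Peg 1: [2]
Peg 2: [3, 1]

After move 7 (0->0):
Peg 0: []
Peg 1: [2]
Peg 2: [3, 1]

After move 8 (0->2):
Peg 0: []
Peg 1: [2]
Peg 2: [3, 1]

After move 9 (0->2):
Peg 0: []
Peg 1: [2]
Peg 2: [3, 1]

Answer: Peg 0: []
Peg 1: [2]
Peg 2: [3, 1]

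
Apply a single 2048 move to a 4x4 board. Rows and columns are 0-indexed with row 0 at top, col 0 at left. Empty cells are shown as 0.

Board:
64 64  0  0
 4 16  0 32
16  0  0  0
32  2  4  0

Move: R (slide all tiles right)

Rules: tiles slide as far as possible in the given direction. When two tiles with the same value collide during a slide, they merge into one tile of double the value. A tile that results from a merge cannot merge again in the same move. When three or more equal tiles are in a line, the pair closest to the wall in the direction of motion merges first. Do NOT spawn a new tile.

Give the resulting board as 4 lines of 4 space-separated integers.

Answer:   0   0   0 128
  0   4  16  32
  0   0   0  16
  0  32   2   4

Derivation:
Slide right:
row 0: [64, 64, 0, 0] -> [0, 0, 0, 128]
row 1: [4, 16, 0, 32] -> [0, 4, 16, 32]
row 2: [16, 0, 0, 0] -> [0, 0, 0, 16]
row 3: [32, 2, 4, 0] -> [0, 32, 2, 4]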